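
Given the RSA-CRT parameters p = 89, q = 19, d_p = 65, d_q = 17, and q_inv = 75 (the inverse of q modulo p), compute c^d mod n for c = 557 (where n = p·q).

m₁ = c^(d_p) mod p: c ≡ 23 (mod 89), and 23^65 mod 89 = 14.
m₂ = c^(d_q) mod q: c ≡ 6 (mod 19), and 6^17 mod 19 = 16.
h = q_inv·(m₁ − m₂) mod p = 75·(14 − 16) mod 89 = 28.
m = m₂ + h·q = 16 + 28·19 = 548.

548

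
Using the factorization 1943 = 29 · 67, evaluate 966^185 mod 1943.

Mod 29: 966 ≡ 9; by Fermat, exponent reduces to 185 mod 28 = 17; 9^17 ≡ 4 (mod 29).
Mod 67: 966 ≡ 28; by Fermat, exponent reduces to 185 mod 66 = 53; 28^53 ≡ 32 (mod 67).
Combine by CRT: x ≡ 4 (mod 29), x ≡ 32 (mod 67) ⇒ x ≡ 903 (mod 1943).

903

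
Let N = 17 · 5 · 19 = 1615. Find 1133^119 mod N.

Mod 17: 1133 ≡ 11; by Fermat, exponent reduces to 119 mod 16 = 7; 11^7 ≡ 3 (mod 17).
Mod 5: 1133 ≡ 3; by Fermat, exponent reduces to 119 mod 4 = 3; 3^3 ≡ 2 (mod 5).
Mod 19: 1133 ≡ 12; by Fermat, exponent reduces to 119 mod 18 = 11; 12^11 ≡ 8 (mod 19).
Combine by CRT: x ≡ 3 (mod 17), x ≡ 2 (mod 5), x ≡ 8 (mod 19) ⇒ x ≡ 122 (mod 1615).

122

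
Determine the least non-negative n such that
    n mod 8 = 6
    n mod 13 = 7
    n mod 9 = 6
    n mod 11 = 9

2022

The moduli are pairwise coprime; M = 8·13·9·11 = 10296.
M/8 = 1287; 1287 ≡ 7 (mod 8); 7·7 ≡ 1, so inverse 7.
M/13 = 792; 792 ≡ 12 (mod 13); 12·12 ≡ 1, so inverse 12.
M/9 = 1144; 1144 ≡ 1 (mod 9), inverse 1.
M/11 = 936; 936 ≡ 1 (mod 11), inverse 1.
n ≡ 6·1287·7 + 7·792·12 + 6·1144·1 + 9·936·1 = 135870.
135870 mod 10296 = 2022.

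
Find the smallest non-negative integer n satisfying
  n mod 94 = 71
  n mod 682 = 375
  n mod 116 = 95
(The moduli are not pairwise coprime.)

Combine the congruences pairwise.
gcd(94, 682) = 2 and 2 | (375 − 71), so the pair is consistent; merging gives n ≡ 2421 (mod 32054), where 32054 = lcm(94, 682).
gcd(32054, 116) = 2 and 2 | (95 − 2421), so the pair is consistent; merging gives n ≡ 290907 (mod 1859132), where 1859132 = lcm(32054, 116).
The solution is unique modulo lcm(94, 682, 116) = 1859132.

290907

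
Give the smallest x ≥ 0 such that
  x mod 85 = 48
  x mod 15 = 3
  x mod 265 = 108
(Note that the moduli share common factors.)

gcd(85, 15) = 5 and 5 | (3 − 48), so the pair is consistent; merging gives x ≡ 48 (mod 255), where 255 = lcm(85, 15).
gcd(255, 265) = 5 and 5 | (108 − 48), so the pair is consistent; merging gives x ≡ 12033 (mod 13515), where 13515 = lcm(255, 265).
The solution is unique modulo lcm(85, 15, 265) = 13515.

12033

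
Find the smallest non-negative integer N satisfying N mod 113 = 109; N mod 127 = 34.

From N ≡ 109 (mod 113) write N = 109 + 113t. Substituting into N ≡ 34 (mod 127) gives 113t ≡ 52 (mod 127), and since 113⁻¹ ≡ 9 (mod 127), t ≡ 87. Hence N ≡ 109 + 113·87 = 9940 (mod 14351).

9940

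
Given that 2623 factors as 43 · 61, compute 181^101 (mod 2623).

Mod 43: 181 ≡ 9; by Fermat, exponent reduces to 101 mod 42 = 17; 9^17 ≡ 31 (mod 43).
Mod 61: 181 ≡ 59; by Fermat, exponent reduces to 101 mod 60 = 41; 59^41 ≡ 35 (mod 61).
Combine by CRT: x ≡ 31 (mod 43), x ≡ 35 (mod 61) ⇒ x ≡ 2353 (mod 2623).

2353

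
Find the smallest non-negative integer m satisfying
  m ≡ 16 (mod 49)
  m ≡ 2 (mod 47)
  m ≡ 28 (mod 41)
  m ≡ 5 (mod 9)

The moduli are pairwise coprime; N = 49·47·41·9 = 849807.
N/49 = 17343; 17343 ≡ 46 (mod 49); 46·16 ≡ 1, so inverse 16.
N/47 = 18081; 18081 ≡ 33 (mod 47); 33·10 ≡ 1, so inverse 10.
N/41 = 20727; 20727 ≡ 22 (mod 41); 22·28 ≡ 1, so inverse 28.
N/9 = 94423; 94423 ≡ 4 (mod 9); 4·7 ≡ 1, so inverse 7.
m ≡ 16·17343·16 + 2·18081·10 + 28·20727·28 + 5·94423·7 = 24356201.
24356201 mod 849807 = 561605.

561605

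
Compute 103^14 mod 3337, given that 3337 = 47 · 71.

Mod 47: 103 ≡ 9; 9^14 ≡ 8 (mod 47).
Mod 71: 103 ≡ 32; 32^14 ≡ 1 (mod 71).
Combine by CRT: x ≡ 8 (mod 47), x ≡ 1 (mod 71) ⇒ x ≡ 995 (mod 3337).

995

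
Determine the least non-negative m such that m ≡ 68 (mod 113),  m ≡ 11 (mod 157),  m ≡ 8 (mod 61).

782028

The moduli are pairwise coprime; N = 113·157·61 = 1082201.
N/113 = 9577; 9577 ≡ 85 (mod 113); 85·4 ≡ 1, so inverse 4.
N/157 = 6893; 6893 ≡ 142 (mod 157); 142·136 ≡ 1, so inverse 136.
N/61 = 17741; 17741 ≡ 51 (mod 61); 51·6 ≡ 1, so inverse 6.
m ≡ 68·9577·4 + 11·6893·136 + 8·17741·6 = 13768440.
13768440 mod 1082201 = 782028.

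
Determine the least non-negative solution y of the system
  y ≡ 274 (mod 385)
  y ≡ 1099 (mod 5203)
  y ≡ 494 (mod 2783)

1405909

gcd(385, 5203) = 11 and 11 | (1099 − 274), so the pair is consistent; merging gives y ≡ 131174 (mod 182105), where 182105 = lcm(385, 5203).
gcd(182105, 2783) = 121 and 121 | (494 − 131174), so the pair is consistent; merging gives y ≡ 1405909 (mod 4188415), where 4188415 = lcm(182105, 2783).
The solution is unique modulo lcm(385, 5203, 2783) = 4188415.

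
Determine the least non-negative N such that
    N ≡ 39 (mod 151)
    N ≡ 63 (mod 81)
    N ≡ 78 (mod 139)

The moduli are pairwise coprime; M = 151·81·139 = 1700109.
M/151 = 11259; 11259 ≡ 85 (mod 151); 85·16 ≡ 1, so inverse 16.
M/81 = 20989; 20989 ≡ 10 (mod 81); 10·73 ≡ 1, so inverse 73.
M/139 = 12231; 12231 ≡ 138 (mod 139); 138·138 ≡ 1, so inverse 138.
N ≡ 39·11259·16 + 63·20989·73 + 78·12231·138 = 235208511.
235208511 mod 1700109 = 593469.

593469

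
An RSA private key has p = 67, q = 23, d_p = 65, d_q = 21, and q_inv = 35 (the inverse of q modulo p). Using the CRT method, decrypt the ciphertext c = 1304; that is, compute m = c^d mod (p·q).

m₁ = c^(d_p) mod p: c ≡ 31 (mod 67), and 31^65 mod 67 = 13.
m₂ = c^(d_q) mod q: c ≡ 16 (mod 23), and 16^21 mod 23 = 13.
h = q_inv·(m₁ − m₂) mod p = 35·(13 − 13) mod 67 = 0.
m = m₂ + h·q = 13 + 0·23 = 13.

13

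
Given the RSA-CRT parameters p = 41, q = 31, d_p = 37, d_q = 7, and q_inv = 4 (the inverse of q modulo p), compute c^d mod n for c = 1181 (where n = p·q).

699

m₁ = c^(d_p) mod p: c ≡ 33 (mod 41), and 33^37 mod 41 = 2.
m₂ = c^(d_q) mod q: c ≡ 3 (mod 31), and 3^7 mod 31 = 17.
h = q_inv·(m₁ − m₂) mod p = 4·(2 − 17) mod 41 = 22.
m = m₂ + h·q = 17 + 22·31 = 699.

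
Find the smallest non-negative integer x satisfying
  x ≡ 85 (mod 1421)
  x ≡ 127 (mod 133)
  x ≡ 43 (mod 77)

gcd(1421, 133) = 7 and 7 | (127 − 85), so the pair is consistent; merging gives x ≡ 25663 (mod 26999), where 26999 = lcm(1421, 133).
gcd(26999, 77) = 7 and 7 | (43 − 25663), so the pair is consistent; merging gives x ≡ 79661 (mod 296989), where 296989 = lcm(26999, 77).
The solution is unique modulo lcm(1421, 133, 77) = 296989.

79661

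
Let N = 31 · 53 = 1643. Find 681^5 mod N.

92

Mod 31: 681 ≡ 30; 30^5 ≡ 30 (mod 31).
Mod 53: 681 ≡ 45; 45^5 ≡ 39 (mod 53).
Combine by CRT: x ≡ 30 (mod 31), x ≡ 39 (mod 53) ⇒ x ≡ 92 (mod 1643).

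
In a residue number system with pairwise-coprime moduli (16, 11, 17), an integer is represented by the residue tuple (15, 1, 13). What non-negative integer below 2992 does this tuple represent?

Combine the congruences pairwise.
From x ≡ 15 (mod 16) write x = 15 + 16t. Substituting into x ≡ 1 (mod 11) gives 16t ≡ 8 (mod 11), and since 5⁻¹ ≡ 9 (mod 11), t ≡ 6. Hence x ≡ 15 + 16·6 = 111 (mod 176).
From x ≡ 111 (mod 176) write x = 111 + 176t. Substituting into x ≡ 13 (mod 17) gives 176t ≡ 4 (mod 17), and since 6⁻¹ ≡ 3 (mod 17), t ≡ 12. Hence x ≡ 111 + 176·12 = 2223 (mod 2992).

2223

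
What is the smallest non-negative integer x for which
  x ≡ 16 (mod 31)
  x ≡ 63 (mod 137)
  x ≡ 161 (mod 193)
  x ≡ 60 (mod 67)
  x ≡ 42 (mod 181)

The moduli are pairwise coprime; N = 31·137·193·67·181 = 9940150217.
N/31 = 320650007; 320650007 ≡ 19 (mod 31); 19·18 ≡ 1, so inverse 18.
N/137 = 72555841; 72555841 ≡ 93 (mod 137); 93·28 ≡ 1, so inverse 28.
N/193 = 51503369; 51503369 ≡ 161 (mod 193); 161·6 ≡ 1, so inverse 6.
N/67 = 148360451; 148360451 ≡ 6 (mod 67); 6·56 ≡ 1, so inverse 56.
N/181 = 54917957; 54917957 ≡ 23 (mod 181); 23·63 ≡ 1, so inverse 63.
x ≡ 16·320650007·18 + 63·72555841·28 + 161·51503369·6 + 60·148360451·56 + 42·54917957·63 = 913891989576.
913891989576 mod 9940150217 = 9338319829.

9338319829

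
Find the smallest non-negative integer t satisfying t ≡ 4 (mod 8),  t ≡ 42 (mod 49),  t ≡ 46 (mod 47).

140

The moduli are pairwise coprime; N = 8·49·47 = 18424.
N/8 = 2303; 2303 ≡ 7 (mod 8); 7·7 ≡ 1, so inverse 7.
N/49 = 376; 376 ≡ 33 (mod 49); 33·3 ≡ 1, so inverse 3.
N/47 = 392; 392 ≡ 16 (mod 47); 16·3 ≡ 1, so inverse 3.
t ≡ 4·2303·7 + 42·376·3 + 46·392·3 = 165956.
165956 mod 18424 = 140.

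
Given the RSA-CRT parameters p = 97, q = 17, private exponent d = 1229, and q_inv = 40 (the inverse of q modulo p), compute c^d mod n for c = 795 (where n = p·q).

149

d_p = d mod (p−1) = 1229 mod 96 = 77; d_q = d mod (q−1) = 13.
m₁ = c^(d_p) mod p: c ≡ 19 (mod 97), and 19^77 mod 97 = 52.
m₂ = c^(d_q) mod q: c ≡ 13 (mod 17), and 13^13 mod 17 = 13.
h = q_inv·(m₁ − m₂) mod p = 40·(52 − 13) mod 97 = 8.
m = m₂ + h·q = 13 + 8·17 = 149.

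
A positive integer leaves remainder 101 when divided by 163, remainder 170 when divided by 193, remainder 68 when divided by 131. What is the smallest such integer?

348921

The moduli are pairwise coprime; M = 163·193·131 = 4121129.
M/163 = 25283; 25283 ≡ 18 (mod 163); 18·154 ≡ 1, so inverse 154.
M/193 = 21353; 21353 ≡ 123 (mod 193); 123·102 ≡ 1, so inverse 102.
M/131 = 31459; 31459 ≡ 19 (mod 131); 19·69 ≡ 1, so inverse 69.
n ≡ 101·25283·154 + 170·21353·102 + 68·31459·69 = 911118430.
911118430 mod 4121129 = 348921.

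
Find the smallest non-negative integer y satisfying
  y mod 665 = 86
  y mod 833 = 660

gcd(665, 833) = 7 and 7 | (660 − 86), so the pair is consistent; merging gives y ≡ 43976 (mod 79135), where 79135 = lcm(665, 833).
The solution is unique modulo lcm(665, 833) = 79135.

43976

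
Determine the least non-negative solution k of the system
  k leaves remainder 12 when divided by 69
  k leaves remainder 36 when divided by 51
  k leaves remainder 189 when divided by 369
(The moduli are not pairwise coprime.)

113103

Combine the congruences pairwise.
gcd(69, 51) = 3 and 3 | (36 − 12), so the pair is consistent; merging gives k ≡ 495 (mod 1173), where 1173 = lcm(69, 51).
gcd(1173, 369) = 3 and 3 | (189 − 495), so the pair is consistent; merging gives k ≡ 113103 (mod 144279), where 144279 = lcm(1173, 369).
The solution is unique modulo lcm(69, 51, 369) = 144279.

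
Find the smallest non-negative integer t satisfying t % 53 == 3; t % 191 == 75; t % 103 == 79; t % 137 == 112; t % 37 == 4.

From t ≡ 3 (mod 53) write t = 3 + 53s. Substituting into t ≡ 75 (mod 191) gives 53s ≡ 72 (mod 191), and since 53⁻¹ ≡ 173 (mod 191), s ≡ 41. Hence t ≡ 3 + 53·41 = 2176 (mod 10123).
From t ≡ 2176 (mod 10123) write t = 2176 + 10123s. Substituting into t ≡ 79 (mod 103) gives 10123s ≡ 66 (mod 103), and since 29⁻¹ ≡ 32 (mod 103), s ≡ 52. Hence t ≡ 2176 + 10123·52 = 528572 (mod 1042669).
From t ≡ 528572 (mod 1042669) write t = 528572 + 1042669s. Substituting into t ≡ 112 (mod 137) gives 1042669s ≡ 86 (mod 137), and since 99⁻¹ ≡ 18 (mod 137), s ≡ 41. Hence t ≡ 528572 + 1042669·41 = 43278001 (mod 142845653).
From t ≡ 43278001 (mod 142845653) write t = 43278001 + 142845653s. Substituting into t ≡ 4 (mod 37) gives 142845653s ≡ 15 (mod 37), and since 12⁻¹ ≡ 34 (mod 37), s ≡ 29. Hence t ≡ 43278001 + 142845653·29 = 4185801938 (mod 5285289161).

4185801938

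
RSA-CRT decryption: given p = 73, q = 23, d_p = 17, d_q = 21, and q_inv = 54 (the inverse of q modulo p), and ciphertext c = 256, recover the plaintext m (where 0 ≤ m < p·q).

m₁ = c^(d_p) mod p: c ≡ 37 (mod 73), and 37^17 mod 73 = 2.
m₂ = c^(d_q) mod q: c ≡ 3 (mod 23), and 3^21 mod 23 = 8.
h = q_inv·(m₁ − m₂) mod p = 54·(2 − 8) mod 73 = 41.
m = m₂ + h·q = 8 + 41·23 = 951.

951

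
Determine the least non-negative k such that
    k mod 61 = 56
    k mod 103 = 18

6095

From k ≡ 56 (mod 61) write k = 56 + 61t. Substituting into k ≡ 18 (mod 103) gives 61t ≡ 65 (mod 103), and since 61⁻¹ ≡ 76 (mod 103), t ≡ 99. Hence k ≡ 56 + 61·99 = 6095 (mod 6283).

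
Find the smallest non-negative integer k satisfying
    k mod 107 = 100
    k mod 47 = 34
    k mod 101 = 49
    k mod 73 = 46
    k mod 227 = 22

The moduli are pairwise coprime; N = 107·47·101·73·227 = 8416891459.
N/107 = 78662537; 78662537 ≡ 96 (mod 107); 96·68 ≡ 1, so inverse 68.
N/47 = 179082797; 179082797 ≡ 13 (mod 47); 13·29 ≡ 1, so inverse 29.
N/101 = 83335559; 83335559 ≡ 55 (mod 101); 55·90 ≡ 1, so inverse 90.
N/73 = 115299883; 115299883 ≡ 33 (mod 73); 33·31 ≡ 1, so inverse 31.
N/227 = 37078817; 37078817 ≡ 183 (mod 227); 183·98 ≡ 1, so inverse 98.
k ≡ 100·78662537·68 + 34·179082797·29 + 49·83335559·90 + 46·115299883·31 + 22·37078817·98 = 1323350267242.
1323350267242 mod 8416891459 = 1898308179.

1898308179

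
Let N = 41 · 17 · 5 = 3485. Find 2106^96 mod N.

Mod 41: 2106 ≡ 15; by Fermat, exponent reduces to 96 mod 40 = 16; 15^16 ≡ 37 (mod 41).
Mod 17: 2106 ≡ 15; since 16 | 96, by Fermat 15^96 ≡ 1 (mod 17).
Mod 5: 2106 ≡ 1; since 4 | 96, by Fermat 1^96 ≡ 1 (mod 5).
Combine by CRT: x ≡ 37 (mod 41), x ≡ 1 (mod 17), x ≡ 1 (mod 5) ⇒ x ≡ 1021 (mod 3485).

1021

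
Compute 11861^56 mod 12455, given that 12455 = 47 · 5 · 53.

Mod 47: 11861 ≡ 17; by Fermat, exponent reduces to 56 mod 46 = 10; 17^10 ≡ 28 (mod 47).
Mod 5: 11861 ≡ 1; since 4 | 56, by Fermat 1^56 ≡ 1 (mod 5).
Mod 53: 11861 ≡ 42; by Fermat, exponent reduces to 56 mod 52 = 4; 42^4 ≡ 13 (mod 53).
Combine by CRT: x ≡ 28 (mod 47), x ≡ 1 (mod 5), x ≡ 13 (mod 53) ⇒ x ≡ 1391 (mod 12455).

1391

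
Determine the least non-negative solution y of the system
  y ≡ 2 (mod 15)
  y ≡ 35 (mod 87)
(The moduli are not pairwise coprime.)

122

Combine the congruences pairwise.
gcd(15, 87) = 3 and 3 | (35 − 2), so the pair is consistent; merging gives y ≡ 122 (mod 435), where 435 = lcm(15, 87).
The solution is unique modulo lcm(15, 87) = 435.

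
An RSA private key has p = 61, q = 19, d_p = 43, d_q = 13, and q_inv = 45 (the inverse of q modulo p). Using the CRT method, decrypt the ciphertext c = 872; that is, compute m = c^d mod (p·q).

m₁ = c^(d_p) mod p: c ≡ 18 (mod 61), and 18^43 mod 61 = 54.
m₂ = c^(d_q) mod q: c ≡ 17 (mod 19), and 17^13 mod 19 = 16.
h = q_inv·(m₁ − m₂) mod p = 45·(54 − 16) mod 61 = 2.
m = m₂ + h·q = 16 + 2·19 = 54.

54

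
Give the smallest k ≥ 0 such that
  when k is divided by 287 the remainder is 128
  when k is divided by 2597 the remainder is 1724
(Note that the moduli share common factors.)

25097

Combine the congruences pairwise.
gcd(287, 2597) = 7 and 7 | (1724 − 128), so the pair is consistent; merging gives k ≡ 25097 (mod 106477), where 106477 = lcm(287, 2597).
The solution is unique modulo lcm(287, 2597) = 106477.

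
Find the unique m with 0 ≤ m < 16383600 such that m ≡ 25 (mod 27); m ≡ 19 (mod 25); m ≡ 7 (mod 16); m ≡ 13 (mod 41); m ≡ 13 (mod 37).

The moduli are pairwise coprime; N = 27·25·16·41·37 = 16383600.
N/27 = 606800; 606800 ≡ 2 (mod 27); 2·14 ≡ 1, so inverse 14.
N/25 = 655344; 655344 ≡ 19 (mod 25); 19·4 ≡ 1, so inverse 4.
N/16 = 1023975; 1023975 ≡ 7 (mod 16); 7·7 ≡ 1, so inverse 7.
N/41 = 399600; 399600 ≡ 14 (mod 41); 14·3 ≡ 1, so inverse 3.
N/37 = 442800; 442800 ≡ 21 (mod 37); 21·30 ≡ 1, so inverse 30.
m ≡ 25·606800·14 + 19·655344·4 + 7·1023975·7 + 13·399600·3 + 13·442800·30 = 500637319.
500637319 mod 16383600 = 9129319.

9129319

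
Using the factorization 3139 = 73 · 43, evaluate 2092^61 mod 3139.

Mod 73: 2092 ≡ 48; 48^61 ≡ 6 (mod 73).
Mod 43: 2092 ≡ 28; by Fermat, exponent reduces to 61 mod 42 = 19; 28^19 ≡ 30 (mod 43).
Combine by CRT: x ≡ 6 (mod 73), x ≡ 30 (mod 43) ⇒ x ≡ 1320 (mod 3139).

1320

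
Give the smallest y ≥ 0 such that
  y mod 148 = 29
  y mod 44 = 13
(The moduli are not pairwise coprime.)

Combine the congruences pairwise.
gcd(148, 44) = 4 and 4 | (13 − 29), so the pair is consistent; merging gives y ≡ 1509 (mod 1628), where 1628 = lcm(148, 44).
The solution is unique modulo lcm(148, 44) = 1628.

1509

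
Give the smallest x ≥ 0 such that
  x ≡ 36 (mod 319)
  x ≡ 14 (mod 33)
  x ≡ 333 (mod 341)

674

gcd(319, 33) = 11 and 11 | (14 − 36), so the pair is consistent; merging gives x ≡ 674 (mod 957), where 957 = lcm(319, 33).
gcd(957, 341) = 11 and 11 | (333 − 674), so the pair is consistent; merging gives x ≡ 674 (mod 29667), where 29667 = lcm(957, 341).
The solution is unique modulo lcm(319, 33, 341) = 29667.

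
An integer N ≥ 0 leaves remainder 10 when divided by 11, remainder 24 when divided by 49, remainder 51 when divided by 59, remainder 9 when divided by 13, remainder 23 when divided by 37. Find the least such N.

The moduli are pairwise coprime; M = 11·49·59·13·37 = 15296281.
M/11 = 1390571; 1390571 ≡ 6 (mod 11); 6·2 ≡ 1, so inverse 2.
M/49 = 312169; 312169 ≡ 39 (mod 49); 39·44 ≡ 1, so inverse 44.
M/59 = 259259; 259259 ≡ 13 (mod 59); 13·50 ≡ 1, so inverse 50.
M/13 = 1176637; 1176637 ≡ 7 (mod 13); 7·2 ≡ 1, so inverse 2.
M/37 = 413413; 413413 ≡ 12 (mod 37); 12·34 ≡ 1, so inverse 34.
N ≡ 10·1390571·2 + 24·312169·44 + 51·259259·50 + 9·1176637·2 + 23·413413·34 = 1363040766.
1363040766 mod 15296281 = 1671757.

1671757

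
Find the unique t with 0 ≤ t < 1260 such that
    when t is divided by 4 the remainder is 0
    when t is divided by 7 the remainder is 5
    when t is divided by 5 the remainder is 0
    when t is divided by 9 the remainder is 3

1020

The moduli are pairwise coprime; N = 4·7·5·9 = 1260.
N/4 = 315; 315 ≡ 3 (mod 4); 3·3 ≡ 1, so inverse 3.
N/7 = 180; 180 ≡ 5 (mod 7); 5·3 ≡ 1, so inverse 3.
N/5 = 252; 252 ≡ 2 (mod 5); 2·3 ≡ 1, so inverse 3.
N/9 = 140; 140 ≡ 5 (mod 9); 5·2 ≡ 1, so inverse 2.
t ≡ 0·315·3 + 5·180·3 + 0·252·3 + 3·140·2 = 3540.
3540 mod 1260 = 1020.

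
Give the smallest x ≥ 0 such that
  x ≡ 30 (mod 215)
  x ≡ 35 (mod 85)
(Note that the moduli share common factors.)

Combine the congruences pairwise.
gcd(215, 85) = 5 and 5 | (35 − 30), so the pair is consistent; merging gives x ≡ 460 (mod 3655), where 3655 = lcm(215, 85).
The solution is unique modulo lcm(215, 85) = 3655.

460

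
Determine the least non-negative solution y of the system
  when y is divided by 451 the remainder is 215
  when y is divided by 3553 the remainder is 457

103494

gcd(451, 3553) = 11 and 11 | (457 − 215), so the pair is consistent; merging gives y ≡ 103494 (mod 145673), where 145673 = lcm(451, 3553).
The solution is unique modulo lcm(451, 3553) = 145673.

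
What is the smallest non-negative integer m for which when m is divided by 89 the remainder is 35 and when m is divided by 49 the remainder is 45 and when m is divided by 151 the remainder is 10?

587702

The moduli are pairwise coprime; N = 89·49·151 = 658511.
N/89 = 7399; 7399 ≡ 12 (mod 89); 12·52 ≡ 1, so inverse 52.
N/49 = 13439; 13439 ≡ 13 (mod 49); 13·34 ≡ 1, so inverse 34.
N/151 = 4361; 4361 ≡ 133 (mod 151); 133·109 ≡ 1, so inverse 109.
m ≡ 35·7399·52 + 45·13439·34 + 10·4361·109 = 38781340.
38781340 mod 658511 = 587702.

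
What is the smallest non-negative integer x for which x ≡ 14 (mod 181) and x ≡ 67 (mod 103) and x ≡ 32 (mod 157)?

746096

The moduli are pairwise coprime; N = 181·103·157 = 2926951.
N/181 = 16171; 16171 ≡ 62 (mod 181); 62·73 ≡ 1, so inverse 73.
N/103 = 28417; 28417 ≡ 92 (mod 103); 92·28 ≡ 1, so inverse 28.
N/157 = 18643; 18643 ≡ 117 (mod 157); 117·51 ≡ 1, so inverse 51.
x ≡ 14·16171·73 + 67·28417·28 + 32·18643·51 = 100262430.
100262430 mod 2926951 = 746096.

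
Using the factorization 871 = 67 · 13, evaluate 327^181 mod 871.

665

Mod 67: 327 ≡ 59; by Fermat, exponent reduces to 181 mod 66 = 49; 59^49 ≡ 62 (mod 67).
Mod 13: 327 ≡ 2; by Fermat, exponent reduces to 181 mod 12 = 1; 2^1 ≡ 2 (mod 13).
Combine by CRT: x ≡ 62 (mod 67), x ≡ 2 (mod 13) ⇒ x ≡ 665 (mod 871).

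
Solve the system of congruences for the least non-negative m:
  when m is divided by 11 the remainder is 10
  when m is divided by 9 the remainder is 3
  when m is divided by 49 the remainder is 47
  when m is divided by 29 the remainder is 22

From m ≡ 10 (mod 11) write m = 10 + 11t. Substituting into m ≡ 3 (mod 9) gives 11t ≡ 2 (mod 9), and since 2⁻¹ ≡ 5 (mod 9), t ≡ 1. Hence m ≡ 10 + 11·1 = 21 (mod 99).
From m ≡ 21 (mod 99) write m = 21 + 99t. Substituting into m ≡ 47 (mod 49) gives 99t ≡ 26 (mod 49), and since 1⁻¹ ≡ 1 (mod 49), t ≡ 26. Hence m ≡ 21 + 99·26 = 2595 (mod 4851).
From m ≡ 2595 (mod 4851) write m = 2595 + 4851t. Substituting into m ≡ 22 (mod 29) gives 4851t ≡ 8 (mod 29), and since 8⁻¹ ≡ 11 (mod 29), t ≡ 1. Hence m ≡ 2595 + 4851·1 = 7446 (mod 140679).

7446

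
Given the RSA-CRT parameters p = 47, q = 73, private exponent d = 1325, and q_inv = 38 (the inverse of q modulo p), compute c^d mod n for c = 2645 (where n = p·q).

d_p = d mod (p−1) = 1325 mod 46 = 37; d_q = d mod (q−1) = 29.
m₁ = c^(d_p) mod p: c ≡ 13 (mod 47), and 13^37 mod 47 = 30.
m₂ = c^(d_q) mod q: c ≡ 17 (mod 73), and 17^29 mod 73 = 7.
h = q_inv·(m₁ − m₂) mod p = 38·(30 − 7) mod 47 = 28.
m = m₂ + h·q = 7 + 28·73 = 2051.

2051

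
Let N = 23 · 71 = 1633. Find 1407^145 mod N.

Mod 23: 1407 ≡ 4; by Fermat, exponent reduces to 145 mod 22 = 13; 4^13 ≡ 16 (mod 23).
Mod 71: 1407 ≡ 58; by Fermat, exponent reduces to 145 mod 70 = 5; 58^5 ≡ 37 (mod 71).
Combine by CRT: x ≡ 16 (mod 23), x ≡ 37 (mod 71) ⇒ x ≡ 108 (mod 1633).

108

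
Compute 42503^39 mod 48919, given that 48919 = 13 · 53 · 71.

28491

Mod 13: 42503 ≡ 6; by Fermat, exponent reduces to 39 mod 12 = 3; 6^3 ≡ 8 (mod 13).
Mod 53: 42503 ≡ 50; 50^39 ≡ 30 (mod 53).
Mod 71: 42503 ≡ 45; 45^39 ≡ 20 (mod 71).
Combine by CRT: x ≡ 8 (mod 13), x ≡ 30 (mod 53), x ≡ 20 (mod 71) ⇒ x ≡ 28491 (mod 48919).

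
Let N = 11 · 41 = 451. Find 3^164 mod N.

Mod 11: 3 ≡ 3; by Fermat, exponent reduces to 164 mod 10 = 4; 3^4 ≡ 4 (mod 11).
Mod 41: 3 ≡ 3; by Fermat, exponent reduces to 164 mod 40 = 4; 3^4 ≡ 40 (mod 41).
Combine by CRT: x ≡ 4 (mod 11), x ≡ 40 (mod 41) ⇒ x ≡ 81 (mod 451).

81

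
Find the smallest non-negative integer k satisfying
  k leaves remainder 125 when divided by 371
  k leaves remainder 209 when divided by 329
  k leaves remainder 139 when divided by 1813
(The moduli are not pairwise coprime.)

gcd(371, 329) = 7 and 7 | (209 − 125), so the pair is consistent; merging gives k ≡ 867 (mod 17437), where 17437 = lcm(371, 329).
gcd(17437, 1813) = 7 and 7 | (139 − 867), so the pair is consistent; merging gives k ≡ 1570197 (mod 4516183), where 4516183 = lcm(17437, 1813).
The solution is unique modulo lcm(371, 329, 1813) = 4516183.

1570197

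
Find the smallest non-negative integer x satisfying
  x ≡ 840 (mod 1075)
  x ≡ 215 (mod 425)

1915

Combine the congruences pairwise.
gcd(1075, 425) = 25 and 25 | (215 − 840), so the pair is consistent; merging gives x ≡ 1915 (mod 18275), where 18275 = lcm(1075, 425).
The solution is unique modulo lcm(1075, 425) = 18275.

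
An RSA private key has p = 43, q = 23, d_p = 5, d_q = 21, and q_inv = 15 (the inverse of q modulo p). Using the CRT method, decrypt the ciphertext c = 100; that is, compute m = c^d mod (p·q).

969

m₁ = c^(d_p) mod p: c ≡ 14 (mod 43), and 14^5 mod 43 = 23.
m₂ = c^(d_q) mod q: c ≡ 8 (mod 23), and 8^21 mod 23 = 3.
h = q_inv·(m₁ − m₂) mod p = 15·(23 − 3) mod 43 = 42.
m = m₂ + h·q = 3 + 42·23 = 969.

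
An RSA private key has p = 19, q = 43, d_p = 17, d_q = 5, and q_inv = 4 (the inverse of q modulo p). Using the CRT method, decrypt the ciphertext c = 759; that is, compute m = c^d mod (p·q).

m₁ = c^(d_p) mod p: c ≡ 18 (mod 19), and 18^17 mod 19 = 18.
m₂ = c^(d_q) mod q: c ≡ 28 (mod 43), and 28^5 mod 43 = 5.
h = q_inv·(m₁ − m₂) mod p = 4·(18 − 5) mod 19 = 14.
m = m₂ + h·q = 5 + 14·43 = 607.

607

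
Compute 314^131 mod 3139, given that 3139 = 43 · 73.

1450

Mod 43: 314 ≡ 13; by Fermat, exponent reduces to 131 mod 42 = 5; 13^5 ≡ 31 (mod 43).
Mod 73: 314 ≡ 22; by Fermat, exponent reduces to 131 mod 72 = 59; 22^59 ≡ 63 (mod 73).
Combine by CRT: x ≡ 31 (mod 43), x ≡ 63 (mod 73) ⇒ x ≡ 1450 (mod 3139).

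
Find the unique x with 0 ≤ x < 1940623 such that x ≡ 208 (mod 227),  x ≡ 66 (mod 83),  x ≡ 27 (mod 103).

Combine the congruences pairwise.
From x ≡ 208 (mod 227) write x = 208 + 227t. Substituting into x ≡ 66 (mod 83) gives 227t ≡ 24 (mod 83), and since 61⁻¹ ≡ 49 (mod 83), t ≡ 14. Hence x ≡ 208 + 227·14 = 3386 (mod 18841).
From x ≡ 3386 (mod 18841) write x = 3386 + 18841t. Substituting into x ≡ 27 (mod 103) gives 18841t ≡ 40 (mod 103), and since 95⁻¹ ≡ 90 (mod 103), t ≡ 98. Hence x ≡ 3386 + 18841·98 = 1849804 (mod 1940623).

1849804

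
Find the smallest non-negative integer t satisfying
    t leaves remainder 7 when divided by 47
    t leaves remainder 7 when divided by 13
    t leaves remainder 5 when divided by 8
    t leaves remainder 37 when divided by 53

The moduli are pairwise coprime; N = 47·13·8·53 = 259064.
N/47 = 5512; 5512 ≡ 13 (mod 47); 13·29 ≡ 1, so inverse 29.
N/13 = 19928; 19928 ≡ 12 (mod 13); 12·12 ≡ 1, so inverse 12.
N/8 = 32383; 32383 ≡ 7 (mod 8); 7·7 ≡ 1, so inverse 7.
N/53 = 4888; 4888 ≡ 12 (mod 53); 12·31 ≡ 1, so inverse 31.
t ≡ 7·5512·29 + 7·19928·12 + 5·32383·7 + 37·4888·31 = 9532829.
9532829 mod 259064 = 206525.

206525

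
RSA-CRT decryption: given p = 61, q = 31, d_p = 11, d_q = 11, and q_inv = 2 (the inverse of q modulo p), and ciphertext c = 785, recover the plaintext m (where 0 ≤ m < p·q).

1228

m₁ = c^(d_p) mod p: c ≡ 53 (mod 61), and 53^11 mod 61 = 8.
m₂ = c^(d_q) mod q: c ≡ 10 (mod 31), and 10^11 mod 31 = 19.
h = q_inv·(m₁ − m₂) mod p = 2·(8 − 19) mod 61 = 39.
m = m₂ + h·q = 19 + 39·31 = 1228.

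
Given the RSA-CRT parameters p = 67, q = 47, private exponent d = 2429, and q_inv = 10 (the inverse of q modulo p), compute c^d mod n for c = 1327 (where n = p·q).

d_p = d mod (p−1) = 2429 mod 66 = 53; d_q = d mod (q−1) = 37.
m₁ = c^(d_p) mod p: c ≡ 54 (mod 67), and 54^53 mod 67 = 47.
m₂ = c^(d_q) mod q: c ≡ 11 (mod 47), and 11^37 mod 47 = 26.
h = q_inv·(m₁ − m₂) mod p = 10·(47 − 26) mod 67 = 9.
m = m₂ + h·q = 26 + 9·47 = 449.

449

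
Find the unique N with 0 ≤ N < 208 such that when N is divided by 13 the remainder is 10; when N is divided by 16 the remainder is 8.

From N ≡ 10 (mod 13) write N = 10 + 13t. Substituting into N ≡ 8 (mod 16) gives 13t ≡ 14 (mod 16), and since 13⁻¹ ≡ 5 (mod 16), t ≡ 6. Hence N ≡ 10 + 13·6 = 88 (mod 208).

88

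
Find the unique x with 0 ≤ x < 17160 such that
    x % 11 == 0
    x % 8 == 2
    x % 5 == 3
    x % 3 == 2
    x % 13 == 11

1298

The moduli are pairwise coprime; N = 11·8·5·3·13 = 17160.
N/11 = 1560; 1560 ≡ 9 (mod 11); 9·5 ≡ 1, so inverse 5.
N/8 = 2145; 2145 ≡ 1 (mod 8), inverse 1.
N/5 = 3432; 3432 ≡ 2 (mod 5); 2·3 ≡ 1, so inverse 3.
N/3 = 5720; 5720 ≡ 2 (mod 3); 2·2 ≡ 1, so inverse 2.
N/13 = 1320; 1320 ≡ 7 (mod 13); 7·2 ≡ 1, so inverse 2.
x ≡ 0·1560·5 + 2·2145·1 + 3·3432·3 + 2·5720·2 + 11·1320·2 = 87098.
87098 mod 17160 = 1298.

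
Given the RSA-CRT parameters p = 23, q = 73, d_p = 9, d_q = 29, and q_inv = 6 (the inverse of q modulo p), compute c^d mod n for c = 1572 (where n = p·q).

1067

m₁ = c^(d_p) mod p: c ≡ 8 (mod 23), and 8^9 mod 23 = 9.
m₂ = c^(d_q) mod q: c ≡ 39 (mod 73), and 39^29 mod 73 = 45.
h = q_inv·(m₁ − m₂) mod p = 6·(9 − 45) mod 23 = 14.
m = m₂ + h·q = 45 + 14·73 = 1067.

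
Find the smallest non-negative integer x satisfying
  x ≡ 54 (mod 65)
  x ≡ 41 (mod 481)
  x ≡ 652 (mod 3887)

gcd(65, 481) = 13 and 13 | (41 − 54), so the pair is consistent; merging gives x ≡ 1484 (mod 2405), where 2405 = lcm(65, 481).
gcd(2405, 3887) = 13 and 13 | (652 − 1484), so the pair is consistent; merging gives x ≡ 179454 (mod 719095), where 719095 = lcm(2405, 3887).
The solution is unique modulo lcm(65, 481, 3887) = 719095.

179454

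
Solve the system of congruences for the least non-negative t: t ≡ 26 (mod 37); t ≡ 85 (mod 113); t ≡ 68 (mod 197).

3023

The moduli are pairwise coprime; N = 37·113·197 = 823657.
N/37 = 22261; 22261 ≡ 24 (mod 37); 24·17 ≡ 1, so inverse 17.
N/113 = 7289; 7289 ≡ 57 (mod 113); 57·2 ≡ 1, so inverse 2.
N/197 = 4181; 4181 ≡ 44 (mod 197); 44·103 ≡ 1, so inverse 103.
t ≡ 26·22261·17 + 85·7289·2 + 68·4181·103 = 40362216.
40362216 mod 823657 = 3023.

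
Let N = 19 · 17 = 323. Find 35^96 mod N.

Mod 19: 35 ≡ 16; by Fermat, exponent reduces to 96 mod 18 = 6; 16^6 ≡ 7 (mod 19).
Mod 17: 35 ≡ 1; since 16 | 96, by Fermat 1^96 ≡ 1 (mod 17).
Combine by CRT: x ≡ 7 (mod 19), x ≡ 1 (mod 17) ⇒ x ≡ 273 (mod 323).

273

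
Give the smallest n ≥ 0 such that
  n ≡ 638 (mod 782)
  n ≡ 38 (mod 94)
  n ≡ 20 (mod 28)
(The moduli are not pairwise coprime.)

242276

gcd(782, 94) = 2 and 2 | (38 − 638), so the pair is consistent; merging gives n ≡ 21752 (mod 36754), where 36754 = lcm(782, 94).
gcd(36754, 28) = 2 and 2 | (20 − 21752), so the pair is consistent; merging gives n ≡ 242276 (mod 514556), where 514556 = lcm(36754, 28).
The solution is unique modulo lcm(782, 94, 28) = 514556.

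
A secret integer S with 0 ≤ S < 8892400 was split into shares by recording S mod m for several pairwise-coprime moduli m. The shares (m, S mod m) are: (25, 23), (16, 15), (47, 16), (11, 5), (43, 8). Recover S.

From S ≡ 23 (mod 25) write S = 23 + 25t. Substituting into S ≡ 15 (mod 16) gives 25t ≡ 8 (mod 16), and since 9⁻¹ ≡ 9 (mod 16), t ≡ 8. Hence S ≡ 23 + 25·8 = 223 (mod 400).
From S ≡ 223 (mod 400) write S = 223 + 400t. Substituting into S ≡ 16 (mod 47) gives 400t ≡ 28 (mod 47), and since 24⁻¹ ≡ 2 (mod 47), t ≡ 9. Hence S ≡ 223 + 400·9 = 3823 (mod 18800).
From S ≡ 3823 (mod 18800) write S = 3823 + 18800t. Substituting into S ≡ 5 (mod 11) gives 18800t ≡ 10 (mod 11), and since 1⁻¹ ≡ 1 (mod 11), t ≡ 10. Hence S ≡ 3823 + 18800·10 = 191823 (mod 206800).
From S ≡ 191823 (mod 206800) write S = 191823 + 206800t. Substituting into S ≡ 8 (mod 43) gives 206800t ≡ 8 (mod 43), and since 13⁻¹ ≡ 10 (mod 43), t ≡ 37. Hence S ≡ 191823 + 206800·37 = 7843423 (mod 8892400).

7843423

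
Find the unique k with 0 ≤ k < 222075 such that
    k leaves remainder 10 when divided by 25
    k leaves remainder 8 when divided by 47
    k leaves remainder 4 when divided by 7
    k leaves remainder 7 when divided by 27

From k ≡ 10 (mod 25) write k = 10 + 25t. Substituting into k ≡ 8 (mod 47) gives 25t ≡ 45 (mod 47), and since 25⁻¹ ≡ 32 (mod 47), t ≡ 30. Hence k ≡ 10 + 25·30 = 760 (mod 1175).
From k ≡ 760 (mod 1175) write k = 760 + 1175t. Substituting into k ≡ 4 (mod 7) gives 1175t ≡ 0 (mod 7), and since 6⁻¹ ≡ 6 (mod 7), t ≡ 0. Hence k ≡ 760 + 1175·0 = 760 (mod 8225).
From k ≡ 760 (mod 8225) write k = 760 + 8225t. Substituting into k ≡ 7 (mod 27) gives 8225t ≡ 3 (mod 27), and since 17⁻¹ ≡ 8 (mod 27), t ≡ 24. Hence k ≡ 760 + 8225·24 = 198160 (mod 222075).

198160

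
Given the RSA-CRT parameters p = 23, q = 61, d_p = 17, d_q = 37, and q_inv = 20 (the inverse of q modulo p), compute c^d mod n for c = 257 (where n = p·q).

m₁ = c^(d_p) mod p: c ≡ 4 (mod 23), and 4^17 mod 23 = 2.
m₂ = c^(d_q) mod q: c ≡ 13 (mod 61), and 13^37 mod 61 = 13.
h = q_inv·(m₁ − m₂) mod p = 20·(2 − 13) mod 23 = 10.
m = m₂ + h·q = 13 + 10·61 = 623.

623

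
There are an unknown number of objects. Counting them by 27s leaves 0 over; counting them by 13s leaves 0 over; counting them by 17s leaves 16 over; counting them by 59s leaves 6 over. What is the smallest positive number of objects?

The moduli are pairwise coprime; M = 27·13·17·59 = 352053.
M/27 = 13039; 13039 ≡ 25 (mod 27); 25·13 ≡ 1, so inverse 13.
M/13 = 27081; 27081 ≡ 2 (mod 13); 2·7 ≡ 1, so inverse 7.
M/17 = 20709; 20709 ≡ 3 (mod 17); 3·6 ≡ 1, so inverse 6.
M/59 = 5967; 5967 ≡ 8 (mod 59); 8·37 ≡ 1, so inverse 37.
N ≡ 0·13039·13 + 0·27081·7 + 16·20709·6 + 6·5967·37 = 3312738.
3312738 mod 352053 = 144261.

144261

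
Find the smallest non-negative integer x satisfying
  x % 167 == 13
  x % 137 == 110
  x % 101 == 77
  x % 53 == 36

The moduli are pairwise coprime; N = 167·137·101·53 = 122471287.
N/167 = 733361; 733361 ≡ 64 (mod 167); 64·107 ≡ 1, so inverse 107.
N/137 = 893951; 893951 ≡ 26 (mod 137); 26·58 ≡ 1, so inverse 58.
N/101 = 1212587; 1212587 ≡ 82 (mod 101); 82·85 ≡ 1, so inverse 85.
N/53 = 2310779; 2310779 ≡ 32 (mod 53); 32·5 ≡ 1, so inverse 5.
x ≡ 13·733361·107 + 110·893951·58 + 77·1212587·85 + 36·2310779·5 = 15075834666.
15075834666 mod 122471287 = 11866365.

11866365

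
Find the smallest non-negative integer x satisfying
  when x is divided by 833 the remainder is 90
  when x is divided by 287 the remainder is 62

923

gcd(833, 287) = 7 and 7 | (62 − 90), so the pair is consistent; merging gives x ≡ 923 (mod 34153), where 34153 = lcm(833, 287).
The solution is unique modulo lcm(833, 287) = 34153.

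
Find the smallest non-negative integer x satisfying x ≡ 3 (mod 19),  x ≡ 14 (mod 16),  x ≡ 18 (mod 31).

From x ≡ 3 (mod 19) write x = 3 + 19t. Substituting into x ≡ 14 (mod 16) gives 19t ≡ 11 (mod 16), and since 3⁻¹ ≡ 11 (mod 16), t ≡ 9. Hence x ≡ 3 + 19·9 = 174 (mod 304).
From x ≡ 174 (mod 304) write x = 174 + 304t. Substituting into x ≡ 18 (mod 31) gives 304t ≡ 30 (mod 31), and since 25⁻¹ ≡ 5 (mod 31), t ≡ 26. Hence x ≡ 174 + 304·26 = 8078 (mod 9424).

8078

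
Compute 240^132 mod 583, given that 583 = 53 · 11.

Mod 53: 240 ≡ 28; by Fermat, exponent reduces to 132 mod 52 = 28; 28^28 ≡ 42 (mod 53).
Mod 11: 240 ≡ 9; by Fermat, exponent reduces to 132 mod 10 = 2; 9^2 ≡ 4 (mod 11).
Combine by CRT: x ≡ 42 (mod 53), x ≡ 4 (mod 11) ⇒ x ≡ 466 (mod 583).

466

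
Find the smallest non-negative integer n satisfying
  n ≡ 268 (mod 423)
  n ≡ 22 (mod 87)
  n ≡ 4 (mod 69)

Combine the congruences pairwise.
gcd(423, 87) = 3 and 3 | (22 − 268), so the pair is consistent; merging gives n ≡ 2806 (mod 12267), where 12267 = lcm(423, 87).
gcd(12267, 69) = 3 and 3 | (4 − 2806), so the pair is consistent; merging gives n ≡ 150010 (mod 282141), where 282141 = lcm(12267, 69).
The solution is unique modulo lcm(423, 87, 69) = 282141.

150010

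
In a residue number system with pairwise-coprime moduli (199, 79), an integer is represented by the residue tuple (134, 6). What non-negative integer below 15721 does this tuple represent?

From x ≡ 134 (mod 199) write x = 134 + 199t. Substituting into x ≡ 6 (mod 79) gives 199t ≡ 30 (mod 79), and since 41⁻¹ ≡ 27 (mod 79), t ≡ 20. Hence x ≡ 134 + 199·20 = 4114 (mod 15721).

4114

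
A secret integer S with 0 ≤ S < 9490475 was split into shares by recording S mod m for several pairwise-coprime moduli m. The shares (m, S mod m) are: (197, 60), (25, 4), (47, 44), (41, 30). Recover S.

1359754

The moduli are pairwise coprime; N = 197·25·47·41 = 9490475.
N/197 = 48175; 48175 ≡ 107 (mod 197); 107·116 ≡ 1, so inverse 116.
N/25 = 379619; 379619 ≡ 19 (mod 25); 19·4 ≡ 1, so inverse 4.
N/47 = 201925; 201925 ≡ 13 (mod 47); 13·29 ≡ 1, so inverse 29.
N/41 = 231475; 231475 ≡ 30 (mod 41); 30·26 ≡ 1, so inverse 26.
S ≡ 60·48175·116 + 4·379619·4 + 44·201925·29 + 30·231475·26 = 779578704.
779578704 mod 9490475 = 1359754.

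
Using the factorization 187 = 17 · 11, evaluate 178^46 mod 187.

Mod 17: 178 ≡ 8; by Fermat, exponent reduces to 46 mod 16 = 14; 8^14 ≡ 4 (mod 17).
Mod 11: 178 ≡ 2; by Fermat, exponent reduces to 46 mod 10 = 6; 2^6 ≡ 9 (mod 11).
Combine by CRT: x ≡ 4 (mod 17), x ≡ 9 (mod 11) ⇒ x ≡ 174 (mod 187).

174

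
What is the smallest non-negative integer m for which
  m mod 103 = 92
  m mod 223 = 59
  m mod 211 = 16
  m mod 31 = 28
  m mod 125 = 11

10615630511

The moduli are pairwise coprime; N = 103·223·211·31·125 = 18780028625.
N/103 = 182330375; 182330375 ≡ 84 (mod 103); 84·65 ≡ 1, so inverse 65.
N/223 = 84215375; 84215375 ≡ 94 (mod 223); 94·121 ≡ 1, so inverse 121.
N/211 = 89004875; 89004875 ≡ 11 (mod 211); 11·96 ≡ 1, so inverse 96.
N/31 = 605807375; 605807375 ≡ 12 (mod 31); 12·13 ≡ 1, so inverse 13.
N/125 = 150240229; 150240229 ≡ 104 (mod 125); 104·119 ≡ 1, so inverse 119.
m ≡ 92·182330375·65 + 59·84215375·121 + 16·89004875·96 + 28·605807375·13 + 11·150240229·119 = 2245439036886.
2245439036886 mod 18780028625 = 10615630511.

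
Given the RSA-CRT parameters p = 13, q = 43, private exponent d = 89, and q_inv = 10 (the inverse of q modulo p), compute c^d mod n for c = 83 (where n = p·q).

187

d_p = d mod (p−1) = 89 mod 12 = 5; d_q = d mod (q−1) = 5.
m₁ = c^(d_p) mod p: c ≡ 5 (mod 13), and 5^5 mod 13 = 5.
m₂ = c^(d_q) mod q: c ≡ 40 (mod 43), and 40^5 mod 43 = 15.
h = q_inv·(m₁ − m₂) mod p = 10·(5 − 15) mod 13 = 4.
m = m₂ + h·q = 15 + 4·43 = 187.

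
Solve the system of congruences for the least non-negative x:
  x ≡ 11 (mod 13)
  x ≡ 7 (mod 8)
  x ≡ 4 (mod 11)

The moduli are pairwise coprime; N = 13·8·11 = 1144.
N/13 = 88; 88 ≡ 10 (mod 13); 10·4 ≡ 1, so inverse 4.
N/8 = 143; 143 ≡ 7 (mod 8); 7·7 ≡ 1, so inverse 7.
N/11 = 104; 104 ≡ 5 (mod 11); 5·9 ≡ 1, so inverse 9.
x ≡ 11·88·4 + 7·143·7 + 4·104·9 = 14623.
14623 mod 1144 = 895.

895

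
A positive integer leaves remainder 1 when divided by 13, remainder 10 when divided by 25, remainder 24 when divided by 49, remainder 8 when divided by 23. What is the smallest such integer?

82785

The moduli are pairwise coprime; N = 13·25·49·23 = 366275.
N/13 = 28175; 28175 ≡ 4 (mod 13); 4·10 ≡ 1, so inverse 10.
N/25 = 14651; 14651 ≡ 1 (mod 25), inverse 1.
N/49 = 7475; 7475 ≡ 27 (mod 49); 27·20 ≡ 1, so inverse 20.
N/23 = 15925; 15925 ≡ 9 (mod 23); 9·18 ≡ 1, so inverse 18.
a ≡ 1·28175·10 + 10·14651·1 + 24·7475·20 + 8·15925·18 = 6309460.
6309460 mod 366275 = 82785.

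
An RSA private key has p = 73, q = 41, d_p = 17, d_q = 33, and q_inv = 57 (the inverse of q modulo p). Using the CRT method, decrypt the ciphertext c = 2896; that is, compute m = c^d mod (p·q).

2917

m₁ = c^(d_p) mod p: c ≡ 49 (mod 73), and 49^17 mod 73 = 70.
m₂ = c^(d_q) mod q: c ≡ 26 (mod 41), and 26^33 mod 41 = 6.
h = q_inv·(m₁ − m₂) mod p = 57·(70 − 6) mod 73 = 71.
m = m₂ + h·q = 6 + 71·41 = 2917.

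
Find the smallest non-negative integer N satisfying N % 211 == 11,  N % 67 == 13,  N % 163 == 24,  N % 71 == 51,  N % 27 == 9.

The moduli are pairwise coprime; M = 211·67·163·71·27 = 4417402527.
M/211 = 20935557; 20935557 ≡ 137 (mod 211); 137·134 ≡ 1, so inverse 134.
M/67 = 65931381; 65931381 ≡ 31 (mod 67); 31·13 ≡ 1, so inverse 13.
M/163 = 27100629; 27100629 ≡ 86 (mod 163); 86·127 ≡ 1, so inverse 127.
M/71 = 62216937; 62216937 ≡ 63 (mod 71); 63·62 ≡ 1, so inverse 62.
M/27 = 163607501; 163607501 ≡ 2 (mod 27); 2·14 ≡ 1, so inverse 14.
N ≡ 11·20935557·134 + 13·65931381·13 + 24·27100629·127 + 51·62216937·62 + 9·163607501·14 = 341948631519.
341948631519 mod 4417402527 = 1808636940.

1808636940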